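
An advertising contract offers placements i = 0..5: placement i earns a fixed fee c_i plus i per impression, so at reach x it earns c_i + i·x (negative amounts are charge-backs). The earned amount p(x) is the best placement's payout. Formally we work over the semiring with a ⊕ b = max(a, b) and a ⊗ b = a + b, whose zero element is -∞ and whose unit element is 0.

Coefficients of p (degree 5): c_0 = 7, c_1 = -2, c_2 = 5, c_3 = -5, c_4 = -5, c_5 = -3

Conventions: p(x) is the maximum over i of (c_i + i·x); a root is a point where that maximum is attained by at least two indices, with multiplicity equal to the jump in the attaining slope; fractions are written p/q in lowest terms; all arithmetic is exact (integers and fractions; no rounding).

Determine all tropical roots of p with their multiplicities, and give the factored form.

hull edge (i=0, c=7) to (i=2, c=5): slope -1, span 2
hull edge (i=2, c=5) to (i=5, c=-3): slope -8/3, span 3
Factored form: p(x) = -3 ⊗ (x ⊕ 1) ⊗ (x ⊕ 1) ⊗ (x ⊕ 8/3) ⊗ (x ⊕ 8/3) ⊗ (x ⊕ 8/3)
Answer: roots = 1 (mult 2), 8/3 (mult 3)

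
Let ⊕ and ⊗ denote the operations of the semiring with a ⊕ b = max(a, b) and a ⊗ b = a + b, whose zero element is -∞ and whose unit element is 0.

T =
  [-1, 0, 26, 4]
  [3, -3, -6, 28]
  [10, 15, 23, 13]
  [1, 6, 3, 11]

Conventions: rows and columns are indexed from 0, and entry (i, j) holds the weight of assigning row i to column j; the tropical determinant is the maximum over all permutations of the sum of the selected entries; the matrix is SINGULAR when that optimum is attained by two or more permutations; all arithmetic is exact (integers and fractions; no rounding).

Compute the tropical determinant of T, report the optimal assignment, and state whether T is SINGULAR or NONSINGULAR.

σ = (0, 1, 2, 3): (-1) + (-3) + 23 + 11 = 30
σ = (0, 1, 3, 2): (-1) + (-3) + 13 + 3 = 12
σ = (0, 2, 1, 3): (-1) + (-6) + 15 + 11 = 19
σ = (0, 2, 3, 1): (-1) + (-6) + 13 + 6 = 12
σ = (0, 3, 1, 2): (-1) + 28 + 15 + 3 = 45
σ = (0, 3, 2, 1): (-1) + 28 + 23 + 6 = 56
σ = (1, 0, 2, 3): 0 + 3 + 23 + 11 = 37
σ = (1, 0, 3, 2): 0 + 3 + 13 + 3 = 19
σ = (1, 2, 0, 3): 0 + (-6) + 10 + 11 = 15
σ = (1, 2, 3, 0): 0 + (-6) + 13 + 1 = 8
σ = (1, 3, 0, 2): 0 + 28 + 10 + 3 = 41
σ = (1, 3, 2, 0): 0 + 28 + 23 + 1 = 52
σ = (2, 0, 1, 3): 26 + 3 + 15 + 11 = 55
σ = (2, 0, 3, 1): 26 + 3 + 13 + 6 = 48
σ = (2, 1, 0, 3): 26 + (-3) + 10 + 11 = 44
σ = (2, 1, 3, 0): 26 + (-3) + 13 + 1 = 37
σ = (2, 3, 0, 1): 26 + 28 + 10 + 6 = 70
σ = (2, 3, 1, 0): 26 + 28 + 15 + 1 = 70
σ = (3, 0, 1, 2): 4 + 3 + 15 + 3 = 25
σ = (3, 0, 2, 1): 4 + 3 + 23 + 6 = 36
σ = (3, 1, 0, 2): 4 + (-3) + 10 + 3 = 14
σ = (3, 1, 2, 0): 4 + (-3) + 23 + 1 = 25
σ = (3, 2, 0, 1): 4 + (-6) + 10 + 6 = 14
σ = (3, 2, 1, 0): 4 + (-6) + 15 + 1 = 14
Optimal value attained by: σ = (2, 3, 0, 1).
Answer: det⊕(T) = 70; verdict: SINGULAR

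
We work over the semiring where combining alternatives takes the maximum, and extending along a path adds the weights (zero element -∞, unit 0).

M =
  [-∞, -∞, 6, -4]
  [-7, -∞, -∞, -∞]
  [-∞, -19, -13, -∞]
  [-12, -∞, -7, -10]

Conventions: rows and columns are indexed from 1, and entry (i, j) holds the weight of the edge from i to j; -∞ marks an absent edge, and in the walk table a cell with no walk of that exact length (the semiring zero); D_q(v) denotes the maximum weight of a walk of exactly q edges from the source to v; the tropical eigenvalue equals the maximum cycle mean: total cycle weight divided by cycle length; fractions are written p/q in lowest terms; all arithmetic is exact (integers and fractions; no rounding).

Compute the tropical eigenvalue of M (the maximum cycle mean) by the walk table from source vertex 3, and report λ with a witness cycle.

q=0: [-∞, -∞, 0, -∞]
q=1: [-∞, -19, -13, -∞]
q=2: [-26, -32, -26, -∞]
q=3: [-39, -45, -20, -30]
q=4: [-42, -39, -33, -40]
Optimal cycle mean attained by: cycle 1->3->2->1, total 6 + (-19) + (-7), length 3.
Answer: λ = -20/3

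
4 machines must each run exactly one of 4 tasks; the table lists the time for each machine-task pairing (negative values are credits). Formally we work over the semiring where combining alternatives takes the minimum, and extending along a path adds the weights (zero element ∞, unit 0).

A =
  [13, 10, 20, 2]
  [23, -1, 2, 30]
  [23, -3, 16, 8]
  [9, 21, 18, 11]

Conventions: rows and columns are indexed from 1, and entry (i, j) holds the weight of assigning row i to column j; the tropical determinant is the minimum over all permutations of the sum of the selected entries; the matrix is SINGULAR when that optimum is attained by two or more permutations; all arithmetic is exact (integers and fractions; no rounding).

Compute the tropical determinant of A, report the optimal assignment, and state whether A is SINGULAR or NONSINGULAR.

σ = (1, 2, 3, 4): 13 + (-1) + 16 + 11 = 39
σ = (1, 2, 4, 3): 13 + (-1) + 8 + 18 = 38
σ = (1, 3, 2, 4): 13 + 2 + (-3) + 11 = 23
σ = (1, 3, 4, 2): 13 + 2 + 8 + 21 = 44
σ = (1, 4, 2, 3): 13 + 30 + (-3) + 18 = 58
σ = (1, 4, 3, 2): 13 + 30 + 16 + 21 = 80
σ = (2, 1, 3, 4): 10 + 23 + 16 + 11 = 60
σ = (2, 1, 4, 3): 10 + 23 + 8 + 18 = 59
σ = (2, 3, 1, 4): 10 + 2 + 23 + 11 = 46
σ = (2, 3, 4, 1): 10 + 2 + 8 + 9 = 29
σ = (2, 4, 1, 3): 10 + 30 + 23 + 18 = 81
σ = (2, 4, 3, 1): 10 + 30 + 16 + 9 = 65
σ = (3, 1, 2, 4): 20 + 23 + (-3) + 11 = 51
σ = (3, 1, 4, 2): 20 + 23 + 8 + 21 = 72
σ = (3, 2, 1, 4): 20 + (-1) + 23 + 11 = 53
σ = (3, 2, 4, 1): 20 + (-1) + 8 + 9 = 36
σ = (3, 4, 1, 2): 20 + 30 + 23 + 21 = 94
σ = (3, 4, 2, 1): 20 + 30 + (-3) + 9 = 56
σ = (4, 1, 2, 3): 2 + 23 + (-3) + 18 = 40
σ = (4, 1, 3, 2): 2 + 23 + 16 + 21 = 62
σ = (4, 2, 1, 3): 2 + (-1) + 23 + 18 = 42
σ = (4, 2, 3, 1): 2 + (-1) + 16 + 9 = 26
σ = (4, 3, 1, 2): 2 + 2 + 23 + 21 = 48
σ = (4, 3, 2, 1): 2 + 2 + (-3) + 9 = 10
Optimal value attained by: σ = (4, 3, 2, 1).
Answer: det⊕(A) = 10; verdict: NONSINGULAR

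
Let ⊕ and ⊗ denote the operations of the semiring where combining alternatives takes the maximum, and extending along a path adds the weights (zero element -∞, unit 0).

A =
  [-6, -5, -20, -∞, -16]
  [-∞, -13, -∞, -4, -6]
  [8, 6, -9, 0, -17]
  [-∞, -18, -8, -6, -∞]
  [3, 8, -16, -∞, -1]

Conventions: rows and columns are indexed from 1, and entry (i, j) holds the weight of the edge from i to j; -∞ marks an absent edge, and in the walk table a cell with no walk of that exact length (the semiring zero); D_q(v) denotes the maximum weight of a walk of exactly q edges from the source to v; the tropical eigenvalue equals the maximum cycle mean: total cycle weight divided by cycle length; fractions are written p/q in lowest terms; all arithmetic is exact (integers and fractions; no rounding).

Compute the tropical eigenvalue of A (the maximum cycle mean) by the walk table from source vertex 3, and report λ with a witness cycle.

q=0: [-∞, -∞, 0, -∞, -∞]
q=1: [8, 6, -9, 0, -17]
q=2: [2, 3, -8, 2, 0]
q=3: [3, 8, -6, -1, -1]
q=4: [2, 7, -9, 4, 2]
q=5: [5, 10, -4, 3, 1]
Optimal cycle mean attained by: cycle 2->5->2, total (-6) + 8, length 2.
Answer: λ = 1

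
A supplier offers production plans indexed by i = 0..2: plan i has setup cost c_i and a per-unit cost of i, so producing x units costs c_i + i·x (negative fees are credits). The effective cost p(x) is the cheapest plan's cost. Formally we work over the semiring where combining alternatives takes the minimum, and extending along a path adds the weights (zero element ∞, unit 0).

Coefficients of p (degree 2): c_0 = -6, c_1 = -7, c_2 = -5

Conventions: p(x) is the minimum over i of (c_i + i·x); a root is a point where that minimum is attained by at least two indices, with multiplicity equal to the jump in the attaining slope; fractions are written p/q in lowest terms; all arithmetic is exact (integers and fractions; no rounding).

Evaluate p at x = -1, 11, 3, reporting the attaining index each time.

p(-1) = min(-6+0·(-1)=-6, -7+1·(-1)=-8, -5+2·(-1)=-7) = -8 (attained by i=1)
p(11) = min(-6+0·11=-6, -7+1·11=4, -5+2·11=17) = -6 (attained by i=0)
p(3) = min(-6+0·3=-6, -7+1·3=-4, -5+2·3=1) = -6 (attained by i=0)
Answer: p(-1) = -8; p(11) = -6; p(3) = -6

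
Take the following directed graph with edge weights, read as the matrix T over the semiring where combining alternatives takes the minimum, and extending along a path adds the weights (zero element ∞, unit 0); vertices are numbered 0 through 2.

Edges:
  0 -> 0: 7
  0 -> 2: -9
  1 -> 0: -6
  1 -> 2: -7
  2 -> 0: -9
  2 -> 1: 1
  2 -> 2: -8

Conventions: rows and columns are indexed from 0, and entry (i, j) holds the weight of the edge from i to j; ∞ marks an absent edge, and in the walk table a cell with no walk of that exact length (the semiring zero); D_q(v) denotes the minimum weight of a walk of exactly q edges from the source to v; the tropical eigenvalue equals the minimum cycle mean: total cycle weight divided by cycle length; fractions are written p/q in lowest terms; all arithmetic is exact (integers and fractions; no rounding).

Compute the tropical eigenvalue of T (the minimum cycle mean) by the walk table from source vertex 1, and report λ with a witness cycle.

q=0: [∞, 0, ∞]
q=1: [-6, ∞, -7]
q=2: [-16, -6, -15]
q=3: [-24, -14, -25]
Optimal cycle mean attained by: cycle 0->2->0, total (-9) + (-9), length 2.
Answer: λ = -9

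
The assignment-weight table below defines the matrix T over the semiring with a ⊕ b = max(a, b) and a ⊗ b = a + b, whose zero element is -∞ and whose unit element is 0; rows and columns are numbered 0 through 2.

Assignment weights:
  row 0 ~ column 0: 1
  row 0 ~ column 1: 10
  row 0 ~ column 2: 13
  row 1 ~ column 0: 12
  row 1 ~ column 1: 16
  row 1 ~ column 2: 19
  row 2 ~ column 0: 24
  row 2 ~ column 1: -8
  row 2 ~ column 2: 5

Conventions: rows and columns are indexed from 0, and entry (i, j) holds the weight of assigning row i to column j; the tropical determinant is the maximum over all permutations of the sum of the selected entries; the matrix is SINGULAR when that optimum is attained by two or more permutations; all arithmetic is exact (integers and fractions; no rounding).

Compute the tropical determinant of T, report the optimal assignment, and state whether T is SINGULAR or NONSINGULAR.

σ = (0, 1, 2): 1 + 16 + 5 = 22
σ = (0, 2, 1): 1 + 19 + (-8) = 12
σ = (1, 0, 2): 10 + 12 + 5 = 27
σ = (1, 2, 0): 10 + 19 + 24 = 53
σ = (2, 0, 1): 13 + 12 + (-8) = 17
σ = (2, 1, 0): 13 + 16 + 24 = 53
Optimal value attained by: σ = (1, 2, 0).
Answer: det⊕(T) = 53; verdict: SINGULAR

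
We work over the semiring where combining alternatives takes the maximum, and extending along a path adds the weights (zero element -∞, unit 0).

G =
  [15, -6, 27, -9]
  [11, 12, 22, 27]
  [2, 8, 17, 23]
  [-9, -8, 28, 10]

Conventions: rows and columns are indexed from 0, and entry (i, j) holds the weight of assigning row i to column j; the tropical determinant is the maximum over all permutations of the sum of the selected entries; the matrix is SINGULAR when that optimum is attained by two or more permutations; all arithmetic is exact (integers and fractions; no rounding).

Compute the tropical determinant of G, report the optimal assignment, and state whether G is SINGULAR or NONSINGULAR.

σ = (0, 1, 2, 3): 15 + 12 + 17 + 10 = 54
σ = (0, 1, 3, 2): 15 + 12 + 23 + 28 = 78
σ = (0, 2, 1, 3): 15 + 22 + 8 + 10 = 55
σ = (0, 2, 3, 1): 15 + 22 + 23 + (-8) = 52
σ = (0, 3, 1, 2): 15 + 27 + 8 + 28 = 78
σ = (0, 3, 2, 1): 15 + 27 + 17 + (-8) = 51
σ = (1, 0, 2, 3): (-6) + 11 + 17 + 10 = 32
σ = (1, 0, 3, 2): (-6) + 11 + 23 + 28 = 56
σ = (1, 2, 0, 3): (-6) + 22 + 2 + 10 = 28
σ = (1, 2, 3, 0): (-6) + 22 + 23 + (-9) = 30
σ = (1, 3, 0, 2): (-6) + 27 + 2 + 28 = 51
σ = (1, 3, 2, 0): (-6) + 27 + 17 + (-9) = 29
σ = (2, 0, 1, 3): 27 + 11 + 8 + 10 = 56
σ = (2, 0, 3, 1): 27 + 11 + 23 + (-8) = 53
σ = (2, 1, 0, 3): 27 + 12 + 2 + 10 = 51
σ = (2, 1, 3, 0): 27 + 12 + 23 + (-9) = 53
σ = (2, 3, 0, 1): 27 + 27 + 2 + (-8) = 48
σ = (2, 3, 1, 0): 27 + 27 + 8 + (-9) = 53
σ = (3, 0, 1, 2): (-9) + 11 + 8 + 28 = 38
σ = (3, 0, 2, 1): (-9) + 11 + 17 + (-8) = 11
σ = (3, 1, 0, 2): (-9) + 12 + 2 + 28 = 33
σ = (3, 1, 2, 0): (-9) + 12 + 17 + (-9) = 11
σ = (3, 2, 0, 1): (-9) + 22 + 2 + (-8) = 7
σ = (3, 2, 1, 0): (-9) + 22 + 8 + (-9) = 12
Optimal value attained by: σ = (0, 1, 3, 2).
Answer: det⊕(G) = 78; verdict: SINGULAR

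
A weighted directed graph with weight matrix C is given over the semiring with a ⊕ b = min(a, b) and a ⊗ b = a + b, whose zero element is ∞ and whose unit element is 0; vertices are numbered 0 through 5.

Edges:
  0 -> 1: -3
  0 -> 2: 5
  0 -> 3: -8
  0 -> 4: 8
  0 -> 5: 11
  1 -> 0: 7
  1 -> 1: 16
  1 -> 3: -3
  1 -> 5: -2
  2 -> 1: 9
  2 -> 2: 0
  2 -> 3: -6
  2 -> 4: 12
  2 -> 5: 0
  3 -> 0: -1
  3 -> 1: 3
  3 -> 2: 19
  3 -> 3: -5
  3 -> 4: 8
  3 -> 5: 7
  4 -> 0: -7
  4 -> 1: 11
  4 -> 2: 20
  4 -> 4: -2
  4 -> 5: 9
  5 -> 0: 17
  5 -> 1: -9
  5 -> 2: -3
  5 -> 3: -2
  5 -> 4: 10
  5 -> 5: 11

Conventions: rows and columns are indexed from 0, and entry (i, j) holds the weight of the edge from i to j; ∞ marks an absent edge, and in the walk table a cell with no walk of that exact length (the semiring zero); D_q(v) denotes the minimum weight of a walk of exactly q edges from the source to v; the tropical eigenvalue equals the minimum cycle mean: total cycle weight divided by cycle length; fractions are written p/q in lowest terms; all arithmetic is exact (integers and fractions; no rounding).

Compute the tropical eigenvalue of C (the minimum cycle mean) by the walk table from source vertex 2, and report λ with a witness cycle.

q=0: [∞, ∞, 0, ∞, ∞, ∞]
q=1: [∞, 9, 0, -6, 12, 0]
q=2: [-7, -9, -3, -11, 2, 0]
q=3: [-12, -10, -3, -16, -3, -11]
q=4: [-17, -20, -14, -21, -8, -12]
q=5: [-22, -21, -15, -26, -13, -22]
q=6: [-27, -31, -25, -31, -18, -23]
Optimal cycle mean attained by: cycle 1->5->1, total (-2) + (-9), length 2.
Answer: λ = -11/2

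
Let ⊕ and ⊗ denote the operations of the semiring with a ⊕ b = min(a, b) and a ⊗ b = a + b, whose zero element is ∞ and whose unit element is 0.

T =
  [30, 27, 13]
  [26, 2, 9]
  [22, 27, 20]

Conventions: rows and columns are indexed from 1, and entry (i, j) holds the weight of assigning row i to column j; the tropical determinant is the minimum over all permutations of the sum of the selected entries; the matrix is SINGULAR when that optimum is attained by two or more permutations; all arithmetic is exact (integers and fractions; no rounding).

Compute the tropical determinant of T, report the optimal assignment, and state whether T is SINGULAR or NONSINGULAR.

σ = (1, 2, 3): 30 + 2 + 20 = 52
σ = (1, 3, 2): 30 + 9 + 27 = 66
σ = (2, 1, 3): 27 + 26 + 20 = 73
σ = (2, 3, 1): 27 + 9 + 22 = 58
σ = (3, 1, 2): 13 + 26 + 27 = 66
σ = (3, 2, 1): 13 + 2 + 22 = 37
Optimal value attained by: σ = (3, 2, 1).
Answer: det⊕(T) = 37; verdict: NONSINGULAR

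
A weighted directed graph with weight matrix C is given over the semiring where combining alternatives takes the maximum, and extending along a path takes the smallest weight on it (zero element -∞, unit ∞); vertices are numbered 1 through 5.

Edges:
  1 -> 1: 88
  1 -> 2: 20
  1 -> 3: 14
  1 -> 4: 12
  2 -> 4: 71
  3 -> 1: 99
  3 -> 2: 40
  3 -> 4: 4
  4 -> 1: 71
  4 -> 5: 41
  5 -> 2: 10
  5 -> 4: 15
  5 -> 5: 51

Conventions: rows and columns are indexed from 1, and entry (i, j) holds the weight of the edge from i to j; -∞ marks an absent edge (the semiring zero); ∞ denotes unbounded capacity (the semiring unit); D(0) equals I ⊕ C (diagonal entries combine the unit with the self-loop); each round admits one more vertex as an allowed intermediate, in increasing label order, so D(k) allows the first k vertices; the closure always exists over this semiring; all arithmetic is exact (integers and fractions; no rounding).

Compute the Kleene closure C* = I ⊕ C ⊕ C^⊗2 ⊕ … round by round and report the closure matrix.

D(0):
  [∞, 20, 14, 12, -∞]
  [-∞, ∞, -∞, 71, -∞]
  [99, 40, ∞, 4, -∞]
  [71, -∞, -∞, ∞, 41]
  [-∞, 10, -∞, 15, ∞]
D(1):
  [∞, 20, 14, 12, -∞]
  [-∞, ∞, -∞, 71, -∞]
  [99, 40, ∞, 12, -∞]
  [71, 20, 14, ∞, 41]
  [-∞, 10, -∞, 15, ∞]
D(2):
  [∞, 20, 14, 20, -∞]
  [-∞, ∞, -∞, 71, -∞]
  [99, 40, ∞, 40, -∞]
  [71, 20, 14, ∞, 41]
  [-∞, 10, -∞, 15, ∞]
D(3):
  [∞, 20, 14, 20, -∞]
  [-∞, ∞, -∞, 71, -∞]
  [99, 40, ∞, 40, -∞]
  [71, 20, 14, ∞, 41]
  [-∞, 10, -∞, 15, ∞]
D(4):
  [∞, 20, 14, 20, 20]
  [71, ∞, 14, 71, 41]
  [99, 40, ∞, 40, 40]
  [71, 20, 14, ∞, 41]
  [15, 15, 14, 15, ∞]
D(5):
  [∞, 20, 14, 20, 20]
  [71, ∞, 14, 71, 41]
  [99, 40, ∞, 40, 40]
  [71, 20, 14, ∞, 41]
  [15, 15, 14, 15, ∞]
Answer: C* = [[∞, 20, 14, 20, 20], [71, ∞, 14, 71, 41], [99, 40, ∞, 40, 40], [71, 20, 14, ∞, 41], [15, 15, 14, 15, ∞]]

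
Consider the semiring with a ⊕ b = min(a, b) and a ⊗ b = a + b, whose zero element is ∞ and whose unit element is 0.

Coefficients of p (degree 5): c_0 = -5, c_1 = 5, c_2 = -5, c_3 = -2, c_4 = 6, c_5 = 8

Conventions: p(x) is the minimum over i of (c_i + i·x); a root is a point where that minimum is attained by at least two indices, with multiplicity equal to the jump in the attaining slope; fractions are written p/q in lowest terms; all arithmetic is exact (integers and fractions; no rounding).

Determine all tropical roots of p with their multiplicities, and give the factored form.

hull edge (i=0, c=-5) to (i=2, c=-5): slope 0, span 2
hull edge (i=2, c=-5) to (i=3, c=-2): slope 3, span 1
hull edge (i=3, c=-2) to (i=5, c=8): slope 5, span 2
Factored form: p(x) = 8 ⊗ (x ⊕ (-5)) ⊗ (x ⊕ (-5)) ⊗ (x ⊕ (-3)) ⊗ (x ⊕ 0) ⊗ (x ⊕ 0)
Answer: roots = -5 (mult 2), -3 (mult 1), 0 (mult 2)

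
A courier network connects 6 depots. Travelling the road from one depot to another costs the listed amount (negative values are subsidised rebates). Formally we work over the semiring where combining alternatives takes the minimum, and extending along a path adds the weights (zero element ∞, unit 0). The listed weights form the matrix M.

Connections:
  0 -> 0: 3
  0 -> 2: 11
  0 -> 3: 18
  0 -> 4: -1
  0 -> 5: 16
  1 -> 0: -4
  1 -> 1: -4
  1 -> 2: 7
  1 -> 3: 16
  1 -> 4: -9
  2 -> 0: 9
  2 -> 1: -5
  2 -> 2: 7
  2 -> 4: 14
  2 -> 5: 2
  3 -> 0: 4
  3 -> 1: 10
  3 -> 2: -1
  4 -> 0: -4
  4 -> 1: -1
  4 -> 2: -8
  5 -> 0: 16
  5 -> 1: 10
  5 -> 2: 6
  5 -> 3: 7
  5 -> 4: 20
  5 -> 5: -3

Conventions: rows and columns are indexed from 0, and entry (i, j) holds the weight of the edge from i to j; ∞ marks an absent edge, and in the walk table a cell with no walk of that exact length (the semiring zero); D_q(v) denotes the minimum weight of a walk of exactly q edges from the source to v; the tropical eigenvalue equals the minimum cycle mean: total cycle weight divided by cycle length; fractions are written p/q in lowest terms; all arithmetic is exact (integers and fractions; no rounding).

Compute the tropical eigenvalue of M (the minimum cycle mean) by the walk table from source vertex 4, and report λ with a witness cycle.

q=0: [∞, ∞, ∞, ∞, 0, ∞]
q=1: [-4, -1, -8, ∞, ∞, ∞]
q=2: [-5, -13, -1, 14, -10, -6]
q=3: [-17, -17, -18, 1, -22, -9]
q=4: [-26, -23, -30, -2, -26, -16]
q=5: [-30, -35, -34, -9, -32, -28]
q=6: [-39, -39, -40, -21, -44, -32]
Optimal cycle mean attained by: cycle 1->4->2->1, total (-9) + (-8) + (-5), length 3.
Answer: λ = -22/3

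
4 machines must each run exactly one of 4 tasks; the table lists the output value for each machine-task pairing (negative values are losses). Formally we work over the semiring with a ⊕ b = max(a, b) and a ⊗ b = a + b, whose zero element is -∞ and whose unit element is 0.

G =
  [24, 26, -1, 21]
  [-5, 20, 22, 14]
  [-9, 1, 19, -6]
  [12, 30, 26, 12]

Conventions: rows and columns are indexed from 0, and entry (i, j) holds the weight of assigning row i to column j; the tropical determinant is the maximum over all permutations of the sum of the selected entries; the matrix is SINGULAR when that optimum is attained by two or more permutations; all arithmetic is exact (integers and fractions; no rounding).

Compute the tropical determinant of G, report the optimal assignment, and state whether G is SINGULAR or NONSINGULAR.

σ = (0, 1, 2, 3): 24 + 20 + 19 + 12 = 75
σ = (0, 1, 3, 2): 24 + 20 + (-6) + 26 = 64
σ = (0, 2, 1, 3): 24 + 22 + 1 + 12 = 59
σ = (0, 2, 3, 1): 24 + 22 + (-6) + 30 = 70
σ = (0, 3, 1, 2): 24 + 14 + 1 + 26 = 65
σ = (0, 3, 2, 1): 24 + 14 + 19 + 30 = 87
σ = (1, 0, 2, 3): 26 + (-5) + 19 + 12 = 52
σ = (1, 0, 3, 2): 26 + (-5) + (-6) + 26 = 41
σ = (1, 2, 0, 3): 26 + 22 + (-9) + 12 = 51
σ = (1, 2, 3, 0): 26 + 22 + (-6) + 12 = 54
σ = (1, 3, 0, 2): 26 + 14 + (-9) + 26 = 57
σ = (1, 3, 2, 0): 26 + 14 + 19 + 12 = 71
σ = (2, 0, 1, 3): (-1) + (-5) + 1 + 12 = 7
σ = (2, 0, 3, 1): (-1) + (-5) + (-6) + 30 = 18
σ = (2, 1, 0, 3): (-1) + 20 + (-9) + 12 = 22
σ = (2, 1, 3, 0): (-1) + 20 + (-6) + 12 = 25
σ = (2, 3, 0, 1): (-1) + 14 + (-9) + 30 = 34
σ = (2, 3, 1, 0): (-1) + 14 + 1 + 12 = 26
σ = (3, 0, 1, 2): 21 + (-5) + 1 + 26 = 43
σ = (3, 0, 2, 1): 21 + (-5) + 19 + 30 = 65
σ = (3, 1, 0, 2): 21 + 20 + (-9) + 26 = 58
σ = (3, 1, 2, 0): 21 + 20 + 19 + 12 = 72
σ = (3, 2, 0, 1): 21 + 22 + (-9) + 30 = 64
σ = (3, 2, 1, 0): 21 + 22 + 1 + 12 = 56
Optimal value attained by: σ = (0, 3, 2, 1).
Answer: det⊕(G) = 87; verdict: NONSINGULAR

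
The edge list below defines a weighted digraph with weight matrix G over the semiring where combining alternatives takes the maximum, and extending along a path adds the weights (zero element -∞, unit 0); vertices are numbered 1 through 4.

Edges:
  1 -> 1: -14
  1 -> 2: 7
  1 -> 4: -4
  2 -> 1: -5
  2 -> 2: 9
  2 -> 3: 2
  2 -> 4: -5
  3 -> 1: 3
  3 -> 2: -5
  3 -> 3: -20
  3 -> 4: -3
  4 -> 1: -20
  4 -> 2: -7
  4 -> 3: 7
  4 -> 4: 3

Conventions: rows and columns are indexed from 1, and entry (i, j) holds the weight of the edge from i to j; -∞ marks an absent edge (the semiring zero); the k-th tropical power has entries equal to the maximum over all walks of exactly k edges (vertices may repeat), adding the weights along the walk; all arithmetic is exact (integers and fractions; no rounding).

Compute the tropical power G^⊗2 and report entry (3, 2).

G^⊗2:
  [2, 16, 9, 2]
  [5, 18, 11, 4]
  [-10, 10, 4, 0]
  [10, 2, 10, 6]
Key observation: the optimum is the walk 3->1->2, with weight 3 + 7 = 10.
Optimal value attained by: walk 3->1->2.
Answer: (G^⊗2)[3][2] = 10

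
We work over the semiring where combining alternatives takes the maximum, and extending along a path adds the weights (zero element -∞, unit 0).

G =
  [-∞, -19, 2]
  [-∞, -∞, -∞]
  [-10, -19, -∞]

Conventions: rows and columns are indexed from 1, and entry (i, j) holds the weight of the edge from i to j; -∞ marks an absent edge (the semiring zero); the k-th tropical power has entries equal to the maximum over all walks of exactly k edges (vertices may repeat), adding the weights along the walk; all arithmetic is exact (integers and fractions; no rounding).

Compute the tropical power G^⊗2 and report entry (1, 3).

G^⊗2:
  [-8, -17, -∞]
  [-∞, -∞, -∞]
  [-∞, -29, -8]
Key observation: no walk of exactly 2 edges connects these vertices, so the entry is the semiring zero.
Answer: (G^⊗2)[1][3] = -∞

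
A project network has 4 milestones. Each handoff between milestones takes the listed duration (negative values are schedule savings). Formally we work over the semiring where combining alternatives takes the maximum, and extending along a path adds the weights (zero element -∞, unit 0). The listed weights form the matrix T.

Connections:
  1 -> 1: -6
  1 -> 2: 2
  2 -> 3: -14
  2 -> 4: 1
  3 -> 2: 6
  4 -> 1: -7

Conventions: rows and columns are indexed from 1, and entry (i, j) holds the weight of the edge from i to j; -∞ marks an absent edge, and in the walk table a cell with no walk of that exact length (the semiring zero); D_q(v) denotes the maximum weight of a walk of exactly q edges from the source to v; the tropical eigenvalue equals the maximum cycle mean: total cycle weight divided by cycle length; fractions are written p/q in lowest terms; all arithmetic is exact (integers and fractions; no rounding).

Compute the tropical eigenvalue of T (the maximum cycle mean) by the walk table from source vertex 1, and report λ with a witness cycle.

q=0: [0, -∞, -∞, -∞]
q=1: [-6, 2, -∞, -∞]
q=2: [-12, -4, -12, 3]
q=3: [-4, -6, -18, -3]
q=4: [-10, -2, -20, -5]
Optimal cycle mean attained by: cycle 1->2->4->1, total 2 + 1 + (-7), length 3.
Answer: λ = -4/3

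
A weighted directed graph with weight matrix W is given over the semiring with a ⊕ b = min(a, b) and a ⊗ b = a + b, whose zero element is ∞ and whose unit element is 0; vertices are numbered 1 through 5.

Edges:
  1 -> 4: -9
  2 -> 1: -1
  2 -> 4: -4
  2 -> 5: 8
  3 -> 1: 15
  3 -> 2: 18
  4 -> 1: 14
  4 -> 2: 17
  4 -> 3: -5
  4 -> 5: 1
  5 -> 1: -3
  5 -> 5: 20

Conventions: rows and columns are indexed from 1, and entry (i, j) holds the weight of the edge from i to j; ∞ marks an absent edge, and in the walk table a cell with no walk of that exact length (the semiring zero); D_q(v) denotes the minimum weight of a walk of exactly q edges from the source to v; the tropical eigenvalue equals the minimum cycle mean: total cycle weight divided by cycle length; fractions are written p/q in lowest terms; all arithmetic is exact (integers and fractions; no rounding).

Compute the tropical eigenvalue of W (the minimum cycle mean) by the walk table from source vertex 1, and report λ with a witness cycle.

q=0: [0, ∞, ∞, ∞, ∞]
q=1: [∞, ∞, ∞, -9, ∞]
q=2: [5, 8, -14, ∞, -8]
q=3: [-11, 4, ∞, -4, 12]
q=4: [3, 13, -9, -20, -3]
q=5: [-6, -3, -25, -6, -19]
Optimal cycle mean attained by: cycle 1->4->5->1, total (-9) + 1 + (-3), length 3.
Answer: λ = -11/3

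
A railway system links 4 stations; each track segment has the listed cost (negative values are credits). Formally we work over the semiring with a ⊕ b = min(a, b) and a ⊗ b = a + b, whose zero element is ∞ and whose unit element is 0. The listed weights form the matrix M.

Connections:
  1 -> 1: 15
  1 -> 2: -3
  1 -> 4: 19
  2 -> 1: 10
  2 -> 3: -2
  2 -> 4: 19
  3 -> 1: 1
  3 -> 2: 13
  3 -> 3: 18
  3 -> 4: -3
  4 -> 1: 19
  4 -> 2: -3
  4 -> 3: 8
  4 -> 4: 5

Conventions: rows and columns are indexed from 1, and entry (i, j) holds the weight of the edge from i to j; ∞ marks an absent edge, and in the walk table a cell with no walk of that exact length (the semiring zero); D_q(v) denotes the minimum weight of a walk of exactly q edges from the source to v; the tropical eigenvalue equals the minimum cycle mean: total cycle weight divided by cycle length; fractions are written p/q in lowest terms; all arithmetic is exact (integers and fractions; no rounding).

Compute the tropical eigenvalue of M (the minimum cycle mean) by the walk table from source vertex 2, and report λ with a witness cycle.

q=0: [∞, 0, ∞, ∞]
q=1: [10, ∞, -2, 19]
q=2: [-1, 7, 16, -5]
q=3: [14, -8, 3, 0]
q=4: [2, -3, -10, 0]
Optimal cycle mean attained by: cycle 2->3->4->2, total (-2) + (-3) + (-3), length 3.
Answer: λ = -8/3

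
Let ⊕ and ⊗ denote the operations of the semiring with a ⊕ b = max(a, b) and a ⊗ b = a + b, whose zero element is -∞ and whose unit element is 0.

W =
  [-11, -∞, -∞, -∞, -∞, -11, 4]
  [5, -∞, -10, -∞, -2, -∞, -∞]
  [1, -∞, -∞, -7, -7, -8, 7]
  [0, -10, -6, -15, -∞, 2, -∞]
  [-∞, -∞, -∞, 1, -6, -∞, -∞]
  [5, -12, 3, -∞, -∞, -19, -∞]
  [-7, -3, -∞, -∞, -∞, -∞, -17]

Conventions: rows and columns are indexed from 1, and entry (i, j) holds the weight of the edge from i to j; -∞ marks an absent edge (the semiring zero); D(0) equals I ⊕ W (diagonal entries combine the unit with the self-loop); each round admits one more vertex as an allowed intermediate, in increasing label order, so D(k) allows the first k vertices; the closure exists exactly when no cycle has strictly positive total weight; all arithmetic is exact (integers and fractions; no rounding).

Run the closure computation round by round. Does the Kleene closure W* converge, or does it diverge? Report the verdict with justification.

D(0):
  [0, -∞, -∞, -∞, -∞, -11, 4]
  [5, 0, -10, -∞, -2, -∞, -∞]
  [1, -∞, 0, -7, -7, -8, 7]
  [0, -10, -6, 0, -∞, 2, -∞]
  [-∞, -∞, -∞, 1, 0, -∞, -∞]
  [5, -12, 3, -∞, -∞, 0, -∞]
  [-7, -3, -∞, -∞, -∞, -∞, 0]
D(1):
  [0, -∞, -∞, -∞, -∞, -11, 4]
  [5, 0, -10, -∞, -2, -6, 9]
  [1, -∞, 0, -7, -7, -8, 7]
  [0, -10, -6, 0, -∞, 2, 4]
  [-∞, -∞, -∞, 1, 0, -∞, -∞]
  [5, -12, 3, -∞, -∞, 0, 9]
  [-7, -3, -∞, -∞, -∞, -18, 0]
Detection: at round 2, diagonal entry (7, 7) turns strictly positive.
Key observation: the cycle 7->2->1->7 has total weight (-3) + 5 + 4, which is strictly positive.
Answer: DIVERGES — positive cycle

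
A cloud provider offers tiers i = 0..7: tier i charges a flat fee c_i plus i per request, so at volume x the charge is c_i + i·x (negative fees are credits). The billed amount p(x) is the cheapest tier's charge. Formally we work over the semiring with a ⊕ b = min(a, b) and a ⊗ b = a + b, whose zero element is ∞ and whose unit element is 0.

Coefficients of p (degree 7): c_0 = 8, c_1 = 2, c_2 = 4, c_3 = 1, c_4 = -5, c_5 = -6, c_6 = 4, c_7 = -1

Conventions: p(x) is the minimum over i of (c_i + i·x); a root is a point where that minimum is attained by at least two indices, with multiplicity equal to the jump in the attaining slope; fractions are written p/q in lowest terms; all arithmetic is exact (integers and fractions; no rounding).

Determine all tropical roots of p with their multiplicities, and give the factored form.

hull edge (i=0, c=8) to (i=1, c=2): slope -6, span 1
hull edge (i=1, c=2) to (i=4, c=-5): slope -7/3, span 3
hull edge (i=4, c=-5) to (i=5, c=-6): slope -1, span 1
hull edge (i=5, c=-6) to (i=7, c=-1): slope 5/2, span 2
Factored form: p(x) = -1 ⊗ (x ⊕ (-5/2)) ⊗ (x ⊕ (-5/2)) ⊗ (x ⊕ 1) ⊗ (x ⊕ 7/3) ⊗ (x ⊕ 7/3) ⊗ (x ⊕ 7/3) ⊗ (x ⊕ 6)
Answer: roots = -5/2 (mult 2), 1 (mult 1), 7/3 (mult 3), 6 (mult 1)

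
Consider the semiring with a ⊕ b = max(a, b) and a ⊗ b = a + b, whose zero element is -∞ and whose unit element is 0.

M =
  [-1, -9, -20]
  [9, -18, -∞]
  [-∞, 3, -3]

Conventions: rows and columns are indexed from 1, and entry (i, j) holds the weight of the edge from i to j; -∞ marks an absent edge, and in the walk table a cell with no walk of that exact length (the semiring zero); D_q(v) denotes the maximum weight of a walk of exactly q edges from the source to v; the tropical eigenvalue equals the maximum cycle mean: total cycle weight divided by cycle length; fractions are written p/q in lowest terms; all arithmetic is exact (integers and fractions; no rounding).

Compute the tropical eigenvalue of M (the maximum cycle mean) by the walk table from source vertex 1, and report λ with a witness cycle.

q=0: [0, -∞, -∞]
q=1: [-1, -9, -20]
q=2: [0, -10, -21]
q=3: [-1, -9, -20]
Optimal cycle mean attained by: cycle 1->2->1, total (-9) + 9, length 2.
Answer: λ = 0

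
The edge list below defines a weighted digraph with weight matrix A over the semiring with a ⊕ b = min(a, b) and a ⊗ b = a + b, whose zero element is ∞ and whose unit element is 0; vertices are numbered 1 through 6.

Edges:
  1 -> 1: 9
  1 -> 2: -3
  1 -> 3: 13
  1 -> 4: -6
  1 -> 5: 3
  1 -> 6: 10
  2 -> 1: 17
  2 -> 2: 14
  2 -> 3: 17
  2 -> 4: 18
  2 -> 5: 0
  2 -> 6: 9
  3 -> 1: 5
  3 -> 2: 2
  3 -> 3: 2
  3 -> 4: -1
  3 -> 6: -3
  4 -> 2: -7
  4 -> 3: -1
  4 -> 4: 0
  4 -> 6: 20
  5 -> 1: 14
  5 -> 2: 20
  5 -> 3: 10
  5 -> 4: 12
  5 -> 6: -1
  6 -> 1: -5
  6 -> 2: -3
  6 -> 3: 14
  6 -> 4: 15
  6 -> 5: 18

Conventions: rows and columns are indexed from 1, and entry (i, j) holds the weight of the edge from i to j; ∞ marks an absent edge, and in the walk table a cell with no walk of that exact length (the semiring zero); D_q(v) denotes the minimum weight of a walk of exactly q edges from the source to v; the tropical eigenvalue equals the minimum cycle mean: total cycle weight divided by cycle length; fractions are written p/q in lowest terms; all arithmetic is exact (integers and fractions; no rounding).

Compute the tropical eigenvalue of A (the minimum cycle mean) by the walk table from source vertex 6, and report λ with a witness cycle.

q=0: [∞, ∞, ∞, ∞, ∞, 0]
q=1: [-5, -3, 14, 15, 18, ∞]
q=2: [4, -8, 8, -11, -3, 5]
q=3: [0, -18, -12, -11, -8, -4]
q=4: [-9, -18, -12, -13, -18, -15]
q=5: [-20, -20, -14, -15, -18, -19]
q=6: [-24, -23, -16, -26, -20, -19]
Optimal cycle mean attained by: cycle 1->4->2->5->6->1, total (-6) + (-7) + 0 + (-1) + (-5), length 5.
Answer: λ = -19/5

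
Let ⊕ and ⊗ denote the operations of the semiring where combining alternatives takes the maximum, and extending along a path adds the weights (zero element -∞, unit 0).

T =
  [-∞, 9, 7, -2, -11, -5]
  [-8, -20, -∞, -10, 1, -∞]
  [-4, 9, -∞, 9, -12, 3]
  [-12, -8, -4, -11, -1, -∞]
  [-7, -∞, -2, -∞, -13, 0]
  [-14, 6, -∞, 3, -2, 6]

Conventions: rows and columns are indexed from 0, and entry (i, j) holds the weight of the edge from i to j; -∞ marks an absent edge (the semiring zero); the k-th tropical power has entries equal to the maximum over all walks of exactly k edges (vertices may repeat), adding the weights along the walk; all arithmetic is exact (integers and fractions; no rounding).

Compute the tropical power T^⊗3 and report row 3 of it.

T^⊗2:
  [3, 16, -6, 16, 10, 10]
  [-6, 1, -1, -10, -11, 1]
  [1, 9, 5, 6, 10, 9]
  [-8, 5, -3, 5, -7, -1]
  [-6, 7, 0, 7, -2, 6]
  [-2, 12, -1, 9, 7, 12]
T^⊗3:
  [8, 16, 12, 13, 17, 16]
  [-5, 8, 1, 8, 2, 7]
  [3, 15, 8, 14, 10, 15]
  [-3, 6, 1, 6, 6, 5]
  [-1, 12, 3, 9, 8, 12]
  [4, 18, 5, 15, 13, 18]
Answer: row 3 of T^⊗3 = [-3, 6, 1, 6, 6, 5]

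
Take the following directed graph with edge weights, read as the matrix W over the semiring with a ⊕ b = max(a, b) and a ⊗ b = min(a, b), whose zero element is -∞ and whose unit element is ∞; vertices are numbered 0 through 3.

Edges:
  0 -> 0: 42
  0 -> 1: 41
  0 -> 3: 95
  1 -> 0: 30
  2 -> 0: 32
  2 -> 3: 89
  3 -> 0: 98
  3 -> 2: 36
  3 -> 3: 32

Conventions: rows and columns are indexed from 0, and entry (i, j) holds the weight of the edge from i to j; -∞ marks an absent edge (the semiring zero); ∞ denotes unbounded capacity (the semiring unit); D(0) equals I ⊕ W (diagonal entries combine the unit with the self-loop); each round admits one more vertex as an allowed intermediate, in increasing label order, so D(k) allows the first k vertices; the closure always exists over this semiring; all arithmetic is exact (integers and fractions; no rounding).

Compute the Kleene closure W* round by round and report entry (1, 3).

D(0):
  [∞, 41, -∞, 95]
  [30, ∞, -∞, -∞]
  [32, -∞, ∞, 89]
  [98, -∞, 36, ∞]
D(1):
  [∞, 41, -∞, 95]
  [30, ∞, -∞, 30]
  [32, 32, ∞, 89]
  [98, 41, 36, ∞]
D(2):
  [∞, 41, -∞, 95]
  [30, ∞, -∞, 30]
  [32, 32, ∞, 89]
  [98, 41, 36, ∞]
D(3):
  [∞, 41, -∞, 95]
  [30, ∞, -∞, 30]
  [32, 32, ∞, 89]
  [98, 41, 36, ∞]
D(4):
  [∞, 41, 36, 95]
  [30, ∞, 30, 30]
  [89, 41, ∞, 89]
  [98, 41, 36, ∞]
Answer: W*[1][3] = 30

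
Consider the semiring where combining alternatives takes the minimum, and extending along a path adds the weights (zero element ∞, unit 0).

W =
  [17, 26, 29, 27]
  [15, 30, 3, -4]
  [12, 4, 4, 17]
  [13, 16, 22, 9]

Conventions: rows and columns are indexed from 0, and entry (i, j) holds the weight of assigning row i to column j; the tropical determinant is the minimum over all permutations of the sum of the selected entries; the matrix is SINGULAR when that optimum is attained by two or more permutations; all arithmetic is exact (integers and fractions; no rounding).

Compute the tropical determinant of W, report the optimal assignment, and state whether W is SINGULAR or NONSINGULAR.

σ = (0, 1, 2, 3): 17 + 30 + 4 + 9 = 60
σ = (0, 1, 3, 2): 17 + 30 + 17 + 22 = 86
σ = (0, 2, 1, 3): 17 + 3 + 4 + 9 = 33
σ = (0, 2, 3, 1): 17 + 3 + 17 + 16 = 53
σ = (0, 3, 1, 2): 17 + (-4) + 4 + 22 = 39
σ = (0, 3, 2, 1): 17 + (-4) + 4 + 16 = 33
σ = (1, 0, 2, 3): 26 + 15 + 4 + 9 = 54
σ = (1, 0, 3, 2): 26 + 15 + 17 + 22 = 80
σ = (1, 2, 0, 3): 26 + 3 + 12 + 9 = 50
σ = (1, 2, 3, 0): 26 + 3 + 17 + 13 = 59
σ = (1, 3, 0, 2): 26 + (-4) + 12 + 22 = 56
σ = (1, 3, 2, 0): 26 + (-4) + 4 + 13 = 39
σ = (2, 0, 1, 3): 29 + 15 + 4 + 9 = 57
σ = (2, 0, 3, 1): 29 + 15 + 17 + 16 = 77
σ = (2, 1, 0, 3): 29 + 30 + 12 + 9 = 80
σ = (2, 1, 3, 0): 29 + 30 + 17 + 13 = 89
σ = (2, 3, 0, 1): 29 + (-4) + 12 + 16 = 53
σ = (2, 3, 1, 0): 29 + (-4) + 4 + 13 = 42
σ = (3, 0, 1, 2): 27 + 15 + 4 + 22 = 68
σ = (3, 0, 2, 1): 27 + 15 + 4 + 16 = 62
σ = (3, 1, 0, 2): 27 + 30 + 12 + 22 = 91
σ = (3, 1, 2, 0): 27 + 30 + 4 + 13 = 74
σ = (3, 2, 0, 1): 27 + 3 + 12 + 16 = 58
σ = (3, 2, 1, 0): 27 + 3 + 4 + 13 = 47
Optimal value attained by: σ = (0, 2, 1, 3).
Answer: det⊕(W) = 33; verdict: SINGULAR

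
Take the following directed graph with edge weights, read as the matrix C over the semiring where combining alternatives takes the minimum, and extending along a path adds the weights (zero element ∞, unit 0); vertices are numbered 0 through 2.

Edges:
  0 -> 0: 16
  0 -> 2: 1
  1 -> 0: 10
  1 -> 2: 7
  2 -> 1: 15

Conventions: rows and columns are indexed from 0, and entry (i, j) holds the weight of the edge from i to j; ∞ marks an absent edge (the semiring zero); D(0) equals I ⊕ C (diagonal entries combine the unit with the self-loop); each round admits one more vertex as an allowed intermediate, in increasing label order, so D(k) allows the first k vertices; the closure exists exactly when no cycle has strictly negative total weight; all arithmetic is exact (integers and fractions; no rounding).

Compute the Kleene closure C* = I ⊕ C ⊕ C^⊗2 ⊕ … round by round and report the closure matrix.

D(0):
  [0, ∞, 1]
  [10, 0, 7]
  [∞, 15, 0]
D(1):
  [0, ∞, 1]
  [10, 0, 7]
  [∞, 15, 0]
D(2):
  [0, ∞, 1]
  [10, 0, 7]
  [25, 15, 0]
D(3):
  [0, 16, 1]
  [10, 0, 7]
  [25, 15, 0]
Answer: C* = [[0, 16, 1], [10, 0, 7], [25, 15, 0]]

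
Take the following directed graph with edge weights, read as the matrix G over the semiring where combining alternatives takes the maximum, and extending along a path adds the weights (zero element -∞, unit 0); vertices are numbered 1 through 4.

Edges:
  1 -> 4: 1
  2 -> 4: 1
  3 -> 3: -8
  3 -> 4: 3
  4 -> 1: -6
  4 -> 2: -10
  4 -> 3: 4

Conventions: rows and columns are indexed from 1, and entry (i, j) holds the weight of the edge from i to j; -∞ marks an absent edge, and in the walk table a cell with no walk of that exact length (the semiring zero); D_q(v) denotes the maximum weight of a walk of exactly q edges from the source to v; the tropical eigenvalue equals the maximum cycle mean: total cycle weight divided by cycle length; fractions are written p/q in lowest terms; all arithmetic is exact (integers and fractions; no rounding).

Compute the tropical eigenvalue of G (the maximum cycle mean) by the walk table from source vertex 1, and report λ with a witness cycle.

q=0: [0, -∞, -∞, -∞]
q=1: [-∞, -∞, -∞, 1]
q=2: [-5, -9, 5, -∞]
q=3: [-∞, -∞, -3, 8]
q=4: [2, -2, 12, 0]
Optimal cycle mean attained by: cycle 3->4->3, total 3 + 4, length 2.
Answer: λ = 7/2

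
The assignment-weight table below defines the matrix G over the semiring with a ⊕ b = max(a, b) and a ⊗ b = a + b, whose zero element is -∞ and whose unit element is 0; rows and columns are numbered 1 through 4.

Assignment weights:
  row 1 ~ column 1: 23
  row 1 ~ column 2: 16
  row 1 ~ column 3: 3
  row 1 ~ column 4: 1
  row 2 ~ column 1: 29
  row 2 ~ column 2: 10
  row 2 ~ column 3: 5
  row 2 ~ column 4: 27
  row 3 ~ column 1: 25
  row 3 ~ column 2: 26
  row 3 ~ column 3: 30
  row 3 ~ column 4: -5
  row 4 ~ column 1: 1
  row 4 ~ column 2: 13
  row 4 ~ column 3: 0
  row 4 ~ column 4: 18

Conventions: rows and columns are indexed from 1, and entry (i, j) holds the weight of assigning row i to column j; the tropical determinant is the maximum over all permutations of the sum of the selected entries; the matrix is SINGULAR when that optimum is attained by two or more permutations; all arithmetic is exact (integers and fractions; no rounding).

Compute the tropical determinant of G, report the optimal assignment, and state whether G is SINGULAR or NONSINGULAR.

σ = (1, 2, 3, 4): 23 + 10 + 30 + 18 = 81
σ = (1, 2, 4, 3): 23 + 10 + (-5) + 0 = 28
σ = (1, 3, 2, 4): 23 + 5 + 26 + 18 = 72
σ = (1, 3, 4, 2): 23 + 5 + (-5) + 13 = 36
σ = (1, 4, 2, 3): 23 + 27 + 26 + 0 = 76
σ = (1, 4, 3, 2): 23 + 27 + 30 + 13 = 93
σ = (2, 1, 3, 4): 16 + 29 + 30 + 18 = 93
σ = (2, 1, 4, 3): 16 + 29 + (-5) + 0 = 40
σ = (2, 3, 1, 4): 16 + 5 + 25 + 18 = 64
σ = (2, 3, 4, 1): 16 + 5 + (-5) + 1 = 17
σ = (2, 4, 1, 3): 16 + 27 + 25 + 0 = 68
σ = (2, 4, 3, 1): 16 + 27 + 30 + 1 = 74
σ = (3, 1, 2, 4): 3 + 29 + 26 + 18 = 76
σ = (3, 1, 4, 2): 3 + 29 + (-5) + 13 = 40
σ = (3, 2, 1, 4): 3 + 10 + 25 + 18 = 56
σ = (3, 2, 4, 1): 3 + 10 + (-5) + 1 = 9
σ = (3, 4, 1, 2): 3 + 27 + 25 + 13 = 68
σ = (3, 4, 2, 1): 3 + 27 + 26 + 1 = 57
σ = (4, 1, 2, 3): 1 + 29 + 26 + 0 = 56
σ = (4, 1, 3, 2): 1 + 29 + 30 + 13 = 73
σ = (4, 2, 1, 3): 1 + 10 + 25 + 0 = 36
σ = (4, 2, 3, 1): 1 + 10 + 30 + 1 = 42
σ = (4, 3, 1, 2): 1 + 5 + 25 + 13 = 44
σ = (4, 3, 2, 1): 1 + 5 + 26 + 1 = 33
Optimal value attained by: σ = (1, 4, 3, 2).
Answer: det⊕(G) = 93; verdict: SINGULAR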